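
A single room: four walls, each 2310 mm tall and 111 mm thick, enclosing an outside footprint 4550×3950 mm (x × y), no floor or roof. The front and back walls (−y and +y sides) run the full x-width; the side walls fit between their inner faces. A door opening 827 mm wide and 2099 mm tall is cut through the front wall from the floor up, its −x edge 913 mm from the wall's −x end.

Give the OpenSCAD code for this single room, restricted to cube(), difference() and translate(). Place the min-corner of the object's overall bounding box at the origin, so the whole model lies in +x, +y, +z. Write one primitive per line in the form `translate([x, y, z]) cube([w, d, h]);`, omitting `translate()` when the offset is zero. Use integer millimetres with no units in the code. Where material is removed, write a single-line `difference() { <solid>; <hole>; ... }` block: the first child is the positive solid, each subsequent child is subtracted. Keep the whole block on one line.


difference() { cube([4550, 111, 2310]); translate([913, 0, 0]) cube([827, 111, 2099]); }
translate([0, 3839, 0]) cube([4550, 111, 2310]);
translate([0, 111, 0]) cube([111, 3728, 2310]);
translate([4439, 111, 0]) cube([111, 3728, 2310]);


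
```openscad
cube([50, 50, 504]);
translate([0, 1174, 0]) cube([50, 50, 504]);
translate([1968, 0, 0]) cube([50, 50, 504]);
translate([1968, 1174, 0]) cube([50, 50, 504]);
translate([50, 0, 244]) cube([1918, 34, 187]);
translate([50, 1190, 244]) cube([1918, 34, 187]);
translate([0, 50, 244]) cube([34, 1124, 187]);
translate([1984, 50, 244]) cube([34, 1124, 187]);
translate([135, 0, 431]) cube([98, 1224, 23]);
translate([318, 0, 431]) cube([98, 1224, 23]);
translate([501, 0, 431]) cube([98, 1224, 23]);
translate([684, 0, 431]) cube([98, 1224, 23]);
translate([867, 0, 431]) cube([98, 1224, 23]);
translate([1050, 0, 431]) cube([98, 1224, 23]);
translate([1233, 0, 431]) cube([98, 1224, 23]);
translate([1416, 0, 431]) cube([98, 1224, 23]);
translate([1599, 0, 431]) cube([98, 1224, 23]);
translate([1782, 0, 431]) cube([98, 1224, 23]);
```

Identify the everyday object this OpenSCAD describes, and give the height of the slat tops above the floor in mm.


A bed frame. The slat-top height is 454 mm.

Four posts, four rails, and a row of slats — a bed frame. Slats sit on the rails at z = 244 + 187 = 431; with slat thickness 23, the top is 454 mm.


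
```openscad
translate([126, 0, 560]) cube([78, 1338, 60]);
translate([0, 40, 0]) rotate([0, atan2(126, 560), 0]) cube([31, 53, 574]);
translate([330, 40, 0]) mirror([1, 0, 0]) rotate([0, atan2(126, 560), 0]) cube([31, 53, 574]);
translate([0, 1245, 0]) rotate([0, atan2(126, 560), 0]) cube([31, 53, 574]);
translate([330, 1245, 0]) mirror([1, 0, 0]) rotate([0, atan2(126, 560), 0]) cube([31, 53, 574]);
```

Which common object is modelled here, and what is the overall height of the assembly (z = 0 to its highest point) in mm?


A sawhorse. The overall height is 620 mm.

A beam across two mirrored pairs of raked legs — a sawhorse. The beam's underside is at z = 560 (matching the legs' vertical rise in atan2(126, 560)) and the beam is 60 mm tall, so its top is at 560 + 60 = 620 mm. The raked legs top out at the beam's underside, so that is the highest point.


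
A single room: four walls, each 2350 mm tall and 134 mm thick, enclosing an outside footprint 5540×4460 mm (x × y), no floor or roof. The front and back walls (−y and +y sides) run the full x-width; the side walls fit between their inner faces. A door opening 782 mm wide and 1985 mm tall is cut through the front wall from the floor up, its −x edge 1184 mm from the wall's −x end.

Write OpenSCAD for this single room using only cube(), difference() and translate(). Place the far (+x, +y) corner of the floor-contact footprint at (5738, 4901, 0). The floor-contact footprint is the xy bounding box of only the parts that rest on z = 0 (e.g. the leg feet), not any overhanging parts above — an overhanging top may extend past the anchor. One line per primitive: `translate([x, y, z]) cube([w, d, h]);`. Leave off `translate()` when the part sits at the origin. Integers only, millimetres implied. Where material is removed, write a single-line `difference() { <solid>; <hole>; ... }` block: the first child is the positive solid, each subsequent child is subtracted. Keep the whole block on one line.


difference() { translate([198, 441, 0]) cube([5540, 134, 2350]); translate([1382, 441, 0]) cube([782, 134, 1985]); }
translate([198, 4767, 0]) cube([5540, 134, 2350]);
translate([198, 575, 0]) cube([134, 4192, 2350]);
translate([5604, 575, 0]) cube([134, 4192, 2350]);


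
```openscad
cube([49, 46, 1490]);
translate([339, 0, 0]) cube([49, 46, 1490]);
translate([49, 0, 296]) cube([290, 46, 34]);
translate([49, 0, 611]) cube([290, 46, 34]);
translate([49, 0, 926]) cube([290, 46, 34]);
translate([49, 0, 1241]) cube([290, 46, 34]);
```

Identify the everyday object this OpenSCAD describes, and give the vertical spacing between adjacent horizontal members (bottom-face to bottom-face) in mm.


A ladder. The rung spacing is 315 mm.

Two tall 49×46 posts with 4 short bars between them — a ladder. Adjacent rungs sit at z = 296 and z = 611, so the spacing is 611 − 296 = 315 mm.


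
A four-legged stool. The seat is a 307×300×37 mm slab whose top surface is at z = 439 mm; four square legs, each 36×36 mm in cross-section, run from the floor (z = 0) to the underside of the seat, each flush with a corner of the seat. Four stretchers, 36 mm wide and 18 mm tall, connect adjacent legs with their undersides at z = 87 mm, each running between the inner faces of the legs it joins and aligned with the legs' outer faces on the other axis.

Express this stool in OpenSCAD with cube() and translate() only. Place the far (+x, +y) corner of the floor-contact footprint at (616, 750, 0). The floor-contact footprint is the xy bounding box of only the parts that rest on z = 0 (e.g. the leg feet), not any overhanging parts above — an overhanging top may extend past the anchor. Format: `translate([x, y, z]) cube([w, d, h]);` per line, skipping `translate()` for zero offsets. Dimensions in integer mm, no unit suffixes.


translate([309, 450, 402]) cube([307, 300, 37]);
translate([309, 450, 0]) cube([36, 36, 402]);
translate([580, 450, 0]) cube([36, 36, 402]);
translate([309, 714, 0]) cube([36, 36, 402]);
translate([580, 714, 0]) cube([36, 36, 402]);
translate([345, 450, 87]) cube([235, 36, 18]);
translate([345, 714, 87]) cube([235, 36, 18]);
translate([309, 486, 87]) cube([36, 228, 18]);
translate([580, 486, 87]) cube([36, 228, 18]);


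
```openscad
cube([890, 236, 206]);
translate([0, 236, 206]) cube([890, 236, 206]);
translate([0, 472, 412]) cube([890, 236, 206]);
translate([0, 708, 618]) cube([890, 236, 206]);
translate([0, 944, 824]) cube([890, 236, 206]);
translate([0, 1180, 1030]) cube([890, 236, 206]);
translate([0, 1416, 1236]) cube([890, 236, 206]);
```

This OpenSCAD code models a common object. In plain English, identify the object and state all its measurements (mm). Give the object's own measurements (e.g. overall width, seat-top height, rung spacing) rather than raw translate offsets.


A straight staircase of 7 solid steps. Each step is 890 mm wide (x), 236 mm deep (y, the going) and 206 mm tall (the rise). The first step rests on the floor; each subsequent step sits one going further in +y and one rise higher in +z, directly behind and above the previous step with no overlap.


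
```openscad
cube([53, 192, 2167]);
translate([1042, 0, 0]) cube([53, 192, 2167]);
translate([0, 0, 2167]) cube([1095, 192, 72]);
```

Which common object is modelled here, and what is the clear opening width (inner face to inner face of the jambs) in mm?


A door frame. The clear opening width is 989 mm.

Two 2167 mm tall posts with a header on top — a door frame. The left jamb is 53 mm wide at x = 0; the right jamb starts at x = 1042. The clear opening is 1042 − 53 = 989 mm.


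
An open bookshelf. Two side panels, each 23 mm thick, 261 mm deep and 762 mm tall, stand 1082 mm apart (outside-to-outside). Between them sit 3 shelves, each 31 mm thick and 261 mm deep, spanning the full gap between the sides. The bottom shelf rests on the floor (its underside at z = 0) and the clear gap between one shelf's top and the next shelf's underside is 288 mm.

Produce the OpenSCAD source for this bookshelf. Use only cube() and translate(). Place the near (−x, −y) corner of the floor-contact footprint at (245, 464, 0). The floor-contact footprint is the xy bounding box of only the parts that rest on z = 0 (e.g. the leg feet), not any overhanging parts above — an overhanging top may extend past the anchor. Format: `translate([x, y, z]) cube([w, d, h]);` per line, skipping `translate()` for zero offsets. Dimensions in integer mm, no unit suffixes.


translate([245, 464, 0]) cube([23, 261, 762]);
translate([1304, 464, 0]) cube([23, 261, 762]);
translate([268, 464, 0]) cube([1036, 261, 31]);
translate([268, 464, 319]) cube([1036, 261, 31]);
translate([268, 464, 638]) cube([1036, 261, 31]);


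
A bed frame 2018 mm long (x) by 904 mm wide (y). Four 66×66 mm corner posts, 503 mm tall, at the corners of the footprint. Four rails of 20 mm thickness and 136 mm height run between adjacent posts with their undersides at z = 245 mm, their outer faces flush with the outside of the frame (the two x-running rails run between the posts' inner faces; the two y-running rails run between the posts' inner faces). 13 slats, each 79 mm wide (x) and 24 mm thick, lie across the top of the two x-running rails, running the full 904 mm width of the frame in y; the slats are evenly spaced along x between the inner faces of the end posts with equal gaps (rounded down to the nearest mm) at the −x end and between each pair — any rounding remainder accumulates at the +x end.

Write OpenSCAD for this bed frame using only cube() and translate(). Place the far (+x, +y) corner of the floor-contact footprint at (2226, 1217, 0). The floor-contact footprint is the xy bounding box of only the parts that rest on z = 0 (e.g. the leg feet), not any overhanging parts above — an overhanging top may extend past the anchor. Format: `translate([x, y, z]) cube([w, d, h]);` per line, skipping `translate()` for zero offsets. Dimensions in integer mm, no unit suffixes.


translate([208, 313, 0]) cube([66, 66, 503]);
translate([208, 1151, 0]) cube([66, 66, 503]);
translate([2160, 313, 0]) cube([66, 66, 503]);
translate([2160, 1151, 0]) cube([66, 66, 503]);
translate([274, 313, 245]) cube([1886, 20, 136]);
translate([274, 1197, 245]) cube([1886, 20, 136]);
translate([208, 379, 245]) cube([20, 772, 136]);
translate([2206, 379, 245]) cube([20, 772, 136]);
translate([335, 313, 381]) cube([79, 904, 24]);
translate([475, 313, 381]) cube([79, 904, 24]);
translate([615, 313, 381]) cube([79, 904, 24]);
translate([755, 313, 381]) cube([79, 904, 24]);
translate([895, 313, 381]) cube([79, 904, 24]);
translate([1035, 313, 381]) cube([79, 904, 24]);
translate([1175, 313, 381]) cube([79, 904, 24]);
translate([1315, 313, 381]) cube([79, 904, 24]);
translate([1455, 313, 381]) cube([79, 904, 24]);
translate([1595, 313, 381]) cube([79, 904, 24]);
translate([1735, 313, 381]) cube([79, 904, 24]);
translate([1875, 313, 381]) cube([79, 904, 24]);
translate([2015, 313, 381]) cube([79, 904, 24]);


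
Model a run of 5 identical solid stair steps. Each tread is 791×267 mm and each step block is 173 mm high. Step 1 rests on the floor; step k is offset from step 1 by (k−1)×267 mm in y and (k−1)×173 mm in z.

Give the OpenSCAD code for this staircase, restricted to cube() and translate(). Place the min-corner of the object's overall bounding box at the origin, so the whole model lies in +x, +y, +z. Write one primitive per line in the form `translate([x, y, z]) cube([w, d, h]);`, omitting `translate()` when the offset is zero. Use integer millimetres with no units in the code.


cube([791, 267, 173]);
translate([0, 267, 173]) cube([791, 267, 173]);
translate([0, 534, 346]) cube([791, 267, 173]);
translate([0, 801, 519]) cube([791, 267, 173]);
translate([0, 1068, 692]) cube([791, 267, 173]);


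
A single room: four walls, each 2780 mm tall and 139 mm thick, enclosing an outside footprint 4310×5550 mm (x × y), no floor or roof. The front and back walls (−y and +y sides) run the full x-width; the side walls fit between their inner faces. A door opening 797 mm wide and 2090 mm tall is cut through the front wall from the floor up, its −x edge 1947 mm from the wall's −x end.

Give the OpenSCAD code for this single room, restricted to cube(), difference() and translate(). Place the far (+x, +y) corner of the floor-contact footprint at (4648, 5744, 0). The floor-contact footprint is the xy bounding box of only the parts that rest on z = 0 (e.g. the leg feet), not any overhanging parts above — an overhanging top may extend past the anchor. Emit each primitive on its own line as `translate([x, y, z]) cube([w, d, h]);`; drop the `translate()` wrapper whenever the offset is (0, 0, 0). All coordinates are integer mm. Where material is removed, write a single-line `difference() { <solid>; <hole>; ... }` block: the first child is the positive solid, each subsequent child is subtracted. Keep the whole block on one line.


difference() { translate([338, 194, 0]) cube([4310, 139, 2780]); translate([2285, 194, 0]) cube([797, 139, 2090]); }
translate([338, 5605, 0]) cube([4310, 139, 2780]);
translate([338, 333, 0]) cube([139, 5272, 2780]);
translate([4509, 333, 0]) cube([139, 5272, 2780]);


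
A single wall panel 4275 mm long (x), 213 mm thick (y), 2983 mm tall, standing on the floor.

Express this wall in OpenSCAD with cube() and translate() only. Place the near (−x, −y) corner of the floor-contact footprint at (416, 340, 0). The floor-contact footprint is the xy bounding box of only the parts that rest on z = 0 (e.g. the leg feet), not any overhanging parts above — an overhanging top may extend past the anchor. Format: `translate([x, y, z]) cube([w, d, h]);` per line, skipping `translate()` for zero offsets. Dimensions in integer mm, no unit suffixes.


translate([416, 340, 0]) cube([4275, 213, 2983]);


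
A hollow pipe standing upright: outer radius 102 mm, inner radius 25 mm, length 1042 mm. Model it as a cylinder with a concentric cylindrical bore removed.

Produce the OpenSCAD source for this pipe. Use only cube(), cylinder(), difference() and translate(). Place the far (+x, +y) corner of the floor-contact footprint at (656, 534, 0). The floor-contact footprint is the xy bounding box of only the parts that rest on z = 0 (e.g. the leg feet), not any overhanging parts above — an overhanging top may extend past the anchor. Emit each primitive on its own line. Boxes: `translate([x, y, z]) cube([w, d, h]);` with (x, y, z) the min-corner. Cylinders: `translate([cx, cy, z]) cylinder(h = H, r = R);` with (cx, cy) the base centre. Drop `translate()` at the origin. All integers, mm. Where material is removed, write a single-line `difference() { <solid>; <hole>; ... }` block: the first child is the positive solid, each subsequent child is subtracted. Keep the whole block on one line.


difference() { translate([554, 432, 0]) cylinder(h = 1042, r = 102); translate([554, 432, 0]) cylinder(h = 1042, r = 25); }


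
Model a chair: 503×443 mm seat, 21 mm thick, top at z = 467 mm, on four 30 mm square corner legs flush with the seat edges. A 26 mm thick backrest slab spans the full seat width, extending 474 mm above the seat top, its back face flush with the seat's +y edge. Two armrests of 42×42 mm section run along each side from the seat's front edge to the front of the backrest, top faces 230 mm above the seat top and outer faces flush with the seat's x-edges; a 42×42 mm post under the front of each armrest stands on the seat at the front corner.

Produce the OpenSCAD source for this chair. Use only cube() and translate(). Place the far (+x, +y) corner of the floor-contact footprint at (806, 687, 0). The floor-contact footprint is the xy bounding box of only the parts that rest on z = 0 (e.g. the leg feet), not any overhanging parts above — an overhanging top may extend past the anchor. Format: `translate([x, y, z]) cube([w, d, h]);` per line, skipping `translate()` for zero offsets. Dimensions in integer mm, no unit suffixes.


translate([303, 244, 446]) cube([503, 443, 21]);
translate([303, 244, 0]) cube([30, 30, 446]);
translate([776, 244, 0]) cube([30, 30, 446]);
translate([303, 657, 0]) cube([30, 30, 446]);
translate([776, 657, 0]) cube([30, 30, 446]);
translate([303, 661, 467]) cube([503, 26, 474]);
translate([303, 244, 655]) cube([42, 417, 42]);
translate([764, 244, 655]) cube([42, 417, 42]);
translate([303, 244, 467]) cube([42, 42, 188]);
translate([764, 244, 467]) cube([42, 42, 188]);


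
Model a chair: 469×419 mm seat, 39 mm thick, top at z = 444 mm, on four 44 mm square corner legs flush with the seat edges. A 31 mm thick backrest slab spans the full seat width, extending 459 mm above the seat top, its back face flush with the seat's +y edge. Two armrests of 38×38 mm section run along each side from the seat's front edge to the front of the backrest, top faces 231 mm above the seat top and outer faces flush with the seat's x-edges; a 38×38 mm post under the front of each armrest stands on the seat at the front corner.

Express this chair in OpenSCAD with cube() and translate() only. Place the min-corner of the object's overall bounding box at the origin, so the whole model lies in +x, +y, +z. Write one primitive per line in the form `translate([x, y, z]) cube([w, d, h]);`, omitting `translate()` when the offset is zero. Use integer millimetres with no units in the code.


// leg_h = 444 - 39 = 405
// arm post h = 231 - 38 = 193
translate([0, 0, 405]) cube([469, 419, 39]);
cube([44, 44, 405]);
translate([425, 0, 0]) cube([44, 44, 405]);
translate([0, 375, 0]) cube([44, 44, 405]);
translate([425, 375, 0]) cube([44, 44, 405]);
translate([0, 388, 444]) cube([469, 31, 459]);
translate([0, 0, 637]) cube([38, 388, 38]);
translate([431, 0, 637]) cube([38, 388, 38]);
translate([0, 0, 444]) cube([38, 38, 193]);
translate([431, 0, 444]) cube([38, 38, 193]);


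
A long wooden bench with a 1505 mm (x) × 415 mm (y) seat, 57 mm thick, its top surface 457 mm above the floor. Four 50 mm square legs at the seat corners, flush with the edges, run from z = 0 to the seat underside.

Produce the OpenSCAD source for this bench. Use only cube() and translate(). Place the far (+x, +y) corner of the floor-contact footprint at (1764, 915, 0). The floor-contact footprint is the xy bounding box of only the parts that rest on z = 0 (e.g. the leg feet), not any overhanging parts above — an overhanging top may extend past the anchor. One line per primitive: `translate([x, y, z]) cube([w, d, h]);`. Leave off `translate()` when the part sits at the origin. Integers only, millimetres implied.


// leg_h = 457 − 57 = 400
translate([259, 500, 400]) cube([1505, 415, 57]);
translate([259, 500, 0]) cube([50, 50, 400]);
translate([259, 865, 0]) cube([50, 50, 400]);
translate([1714, 500, 0]) cube([50, 50, 400]);
translate([1714, 865, 0]) cube([50, 50, 400]);


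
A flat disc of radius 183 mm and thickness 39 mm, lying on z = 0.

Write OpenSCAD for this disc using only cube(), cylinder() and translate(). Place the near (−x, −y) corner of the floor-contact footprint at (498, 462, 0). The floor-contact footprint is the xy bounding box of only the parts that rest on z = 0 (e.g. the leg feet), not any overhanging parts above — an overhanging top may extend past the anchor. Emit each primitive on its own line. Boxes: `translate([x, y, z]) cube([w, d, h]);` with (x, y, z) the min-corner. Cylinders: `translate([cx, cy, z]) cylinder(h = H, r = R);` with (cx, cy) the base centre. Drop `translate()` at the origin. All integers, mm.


translate([681, 645, 0]) cylinder(h = 39, r = 183);


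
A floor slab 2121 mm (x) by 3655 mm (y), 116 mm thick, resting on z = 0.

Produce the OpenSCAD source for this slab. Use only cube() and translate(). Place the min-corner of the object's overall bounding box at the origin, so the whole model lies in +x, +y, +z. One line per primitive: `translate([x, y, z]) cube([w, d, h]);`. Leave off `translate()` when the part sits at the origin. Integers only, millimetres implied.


cube([2121, 3655, 116]);


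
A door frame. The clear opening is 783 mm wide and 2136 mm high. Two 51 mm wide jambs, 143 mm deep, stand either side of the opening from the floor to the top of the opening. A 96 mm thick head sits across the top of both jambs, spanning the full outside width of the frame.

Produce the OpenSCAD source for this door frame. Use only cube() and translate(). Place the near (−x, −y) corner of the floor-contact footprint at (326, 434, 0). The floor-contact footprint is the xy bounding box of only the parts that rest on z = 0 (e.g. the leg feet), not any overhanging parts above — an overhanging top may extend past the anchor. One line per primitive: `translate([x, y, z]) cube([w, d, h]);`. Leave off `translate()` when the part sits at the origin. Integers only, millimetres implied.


translate([326, 434, 0]) cube([51, 143, 2136]);
translate([1160, 434, 0]) cube([51, 143, 2136]);
translate([326, 434, 2136]) cube([885, 143, 96]);


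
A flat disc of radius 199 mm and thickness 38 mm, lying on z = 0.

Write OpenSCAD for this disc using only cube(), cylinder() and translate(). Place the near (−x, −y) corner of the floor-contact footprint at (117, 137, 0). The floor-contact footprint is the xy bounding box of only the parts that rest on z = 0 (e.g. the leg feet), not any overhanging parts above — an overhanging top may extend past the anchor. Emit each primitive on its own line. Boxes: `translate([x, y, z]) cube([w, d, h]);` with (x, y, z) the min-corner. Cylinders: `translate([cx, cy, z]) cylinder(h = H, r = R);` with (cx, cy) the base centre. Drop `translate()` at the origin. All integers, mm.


translate([316, 336, 0]) cylinder(h = 38, r = 199);


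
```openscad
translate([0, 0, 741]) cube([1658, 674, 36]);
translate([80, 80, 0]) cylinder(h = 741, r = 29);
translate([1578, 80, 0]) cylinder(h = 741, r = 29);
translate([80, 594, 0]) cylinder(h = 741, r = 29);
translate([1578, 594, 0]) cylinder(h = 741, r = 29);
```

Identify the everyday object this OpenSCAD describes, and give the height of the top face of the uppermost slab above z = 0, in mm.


A table. The table height is 777 mm.

A 1658×674×36 slab sits at z = 741 on four Ø58 mm round legs — a table. The top surface is at 741 + 36 = 777 mm.


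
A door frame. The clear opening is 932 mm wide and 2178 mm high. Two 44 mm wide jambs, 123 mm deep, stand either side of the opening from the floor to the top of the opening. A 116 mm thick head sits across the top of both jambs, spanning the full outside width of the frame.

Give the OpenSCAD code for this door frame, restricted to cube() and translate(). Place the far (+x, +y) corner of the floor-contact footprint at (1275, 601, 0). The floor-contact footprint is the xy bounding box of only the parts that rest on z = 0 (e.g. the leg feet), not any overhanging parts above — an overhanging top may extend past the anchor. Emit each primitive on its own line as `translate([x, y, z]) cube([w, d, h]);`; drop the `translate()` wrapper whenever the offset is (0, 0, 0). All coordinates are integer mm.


translate([255, 478, 0]) cube([44, 123, 2178]);
translate([1231, 478, 0]) cube([44, 123, 2178]);
translate([255, 478, 2178]) cube([1020, 123, 116]);


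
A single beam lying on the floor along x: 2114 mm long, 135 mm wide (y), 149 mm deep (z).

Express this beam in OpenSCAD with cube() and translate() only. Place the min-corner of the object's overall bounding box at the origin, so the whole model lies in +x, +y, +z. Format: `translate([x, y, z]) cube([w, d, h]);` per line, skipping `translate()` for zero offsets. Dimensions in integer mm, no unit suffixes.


cube([2114, 135, 149]);


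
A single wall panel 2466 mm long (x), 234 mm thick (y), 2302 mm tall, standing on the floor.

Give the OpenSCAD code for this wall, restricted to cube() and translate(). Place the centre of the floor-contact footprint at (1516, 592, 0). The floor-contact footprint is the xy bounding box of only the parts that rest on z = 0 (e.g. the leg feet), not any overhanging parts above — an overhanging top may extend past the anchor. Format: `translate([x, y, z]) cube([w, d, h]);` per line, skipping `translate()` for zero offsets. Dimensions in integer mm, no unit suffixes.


translate([283, 475, 0]) cube([2466, 234, 2302]);


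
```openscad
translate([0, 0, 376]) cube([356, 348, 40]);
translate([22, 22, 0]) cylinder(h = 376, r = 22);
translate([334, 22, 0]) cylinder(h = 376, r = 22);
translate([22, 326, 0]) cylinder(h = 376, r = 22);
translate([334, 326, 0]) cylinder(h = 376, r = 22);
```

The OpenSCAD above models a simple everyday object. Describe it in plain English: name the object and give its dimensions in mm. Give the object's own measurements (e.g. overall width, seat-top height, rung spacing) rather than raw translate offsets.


A four-legged stool. The seat is a 356×348×40 mm slab whose top surface is at z = 416 mm; four round legs, each 44 mm in diameter, run from the floor (z = 0) to the underside of the seat, each leg's axis is inset half a diameter from the nearest pair of seat edges (so the leg's bounding box is flush with the corner).


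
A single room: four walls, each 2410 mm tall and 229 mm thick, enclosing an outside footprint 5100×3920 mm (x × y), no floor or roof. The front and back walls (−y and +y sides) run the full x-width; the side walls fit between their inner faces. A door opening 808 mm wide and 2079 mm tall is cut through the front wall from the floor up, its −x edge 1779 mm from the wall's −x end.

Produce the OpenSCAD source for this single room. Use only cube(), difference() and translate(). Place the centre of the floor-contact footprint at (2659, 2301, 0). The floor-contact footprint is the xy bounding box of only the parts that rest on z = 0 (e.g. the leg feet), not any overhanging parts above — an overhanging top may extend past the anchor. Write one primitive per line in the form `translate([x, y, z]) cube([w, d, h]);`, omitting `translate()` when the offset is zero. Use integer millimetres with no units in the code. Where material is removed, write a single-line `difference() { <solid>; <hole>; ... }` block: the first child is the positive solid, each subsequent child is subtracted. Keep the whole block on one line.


difference() { translate([109, 341, 0]) cube([5100, 229, 2410]); translate([1888, 341, 0]) cube([808, 229, 2079]); }
translate([109, 4032, 0]) cube([5100, 229, 2410]);
translate([109, 570, 0]) cube([229, 3462, 2410]);
translate([4980, 570, 0]) cube([229, 3462, 2410]);


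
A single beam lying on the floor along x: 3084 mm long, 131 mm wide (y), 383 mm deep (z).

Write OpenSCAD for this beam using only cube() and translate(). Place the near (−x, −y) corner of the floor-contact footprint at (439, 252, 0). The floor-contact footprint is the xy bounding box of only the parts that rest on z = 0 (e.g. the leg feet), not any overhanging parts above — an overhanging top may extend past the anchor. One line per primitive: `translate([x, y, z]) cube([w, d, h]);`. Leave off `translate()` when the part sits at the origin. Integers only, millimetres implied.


translate([439, 252, 0]) cube([3084, 131, 383]);


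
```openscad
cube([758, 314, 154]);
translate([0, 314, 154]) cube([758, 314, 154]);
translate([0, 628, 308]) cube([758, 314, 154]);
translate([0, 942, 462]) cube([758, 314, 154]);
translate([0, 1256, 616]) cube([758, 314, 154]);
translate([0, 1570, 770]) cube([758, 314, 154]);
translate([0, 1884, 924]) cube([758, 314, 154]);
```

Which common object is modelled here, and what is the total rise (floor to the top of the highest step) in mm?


A staircase. The total rise is 1078 mm.

7 identical blocks, each offset up and back from the previous — a staircase. Each step is 154 mm tall and there are 7 of them, so the total rise is 7 × 154 = 1078 mm.


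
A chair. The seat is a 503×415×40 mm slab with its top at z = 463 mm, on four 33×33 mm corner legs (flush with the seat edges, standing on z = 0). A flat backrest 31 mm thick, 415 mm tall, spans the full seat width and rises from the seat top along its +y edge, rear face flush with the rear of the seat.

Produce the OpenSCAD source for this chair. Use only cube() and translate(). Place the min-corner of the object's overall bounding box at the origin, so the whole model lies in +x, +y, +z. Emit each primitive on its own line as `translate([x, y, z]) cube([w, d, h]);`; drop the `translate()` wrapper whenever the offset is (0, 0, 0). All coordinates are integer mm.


translate([0, 0, 423]) cube([503, 415, 40]);
cube([33, 33, 423]);
translate([470, 0, 0]) cube([33, 33, 423]);
translate([0, 382, 0]) cube([33, 33, 423]);
translate([470, 382, 0]) cube([33, 33, 423]);
translate([0, 384, 463]) cube([503, 31, 415]);


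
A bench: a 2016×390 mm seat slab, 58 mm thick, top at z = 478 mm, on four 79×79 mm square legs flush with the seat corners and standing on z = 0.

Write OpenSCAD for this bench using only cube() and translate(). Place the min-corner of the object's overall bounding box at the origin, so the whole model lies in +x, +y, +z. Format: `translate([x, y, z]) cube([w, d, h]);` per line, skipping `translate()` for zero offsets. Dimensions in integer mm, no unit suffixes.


translate([0, 0, 420]) cube([2016, 390, 58]);
cube([79, 79, 420]);
translate([0, 311, 0]) cube([79, 79, 420]);
translate([1937, 0, 0]) cube([79, 79, 420]);
translate([1937, 311, 0]) cube([79, 79, 420]);


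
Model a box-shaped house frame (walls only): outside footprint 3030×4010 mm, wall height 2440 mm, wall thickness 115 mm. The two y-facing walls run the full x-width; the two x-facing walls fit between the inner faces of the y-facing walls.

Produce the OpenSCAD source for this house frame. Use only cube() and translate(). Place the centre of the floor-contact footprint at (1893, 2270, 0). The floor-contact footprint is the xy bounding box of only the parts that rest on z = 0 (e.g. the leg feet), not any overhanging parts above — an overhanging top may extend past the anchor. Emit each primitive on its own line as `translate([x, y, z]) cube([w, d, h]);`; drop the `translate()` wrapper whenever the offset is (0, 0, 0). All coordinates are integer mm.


translate([378, 265, 0]) cube([3030, 115, 2440]);
translate([378, 4160, 0]) cube([3030, 115, 2440]);
translate([378, 380, 0]) cube([115, 3780, 2440]);
translate([3293, 380, 0]) cube([115, 3780, 2440]);


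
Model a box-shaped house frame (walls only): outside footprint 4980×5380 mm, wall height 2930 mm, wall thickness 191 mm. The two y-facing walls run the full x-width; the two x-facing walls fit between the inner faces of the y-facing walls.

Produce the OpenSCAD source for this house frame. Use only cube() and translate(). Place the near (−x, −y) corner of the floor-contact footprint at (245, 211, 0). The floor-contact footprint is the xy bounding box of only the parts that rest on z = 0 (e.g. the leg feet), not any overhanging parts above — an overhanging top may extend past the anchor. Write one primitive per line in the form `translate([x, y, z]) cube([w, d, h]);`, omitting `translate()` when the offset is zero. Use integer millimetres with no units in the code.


translate([245, 211, 0]) cube([4980, 191, 2930]);
translate([245, 5400, 0]) cube([4980, 191, 2930]);
translate([245, 402, 0]) cube([191, 4998, 2930]);
translate([5034, 402, 0]) cube([191, 4998, 2930]);


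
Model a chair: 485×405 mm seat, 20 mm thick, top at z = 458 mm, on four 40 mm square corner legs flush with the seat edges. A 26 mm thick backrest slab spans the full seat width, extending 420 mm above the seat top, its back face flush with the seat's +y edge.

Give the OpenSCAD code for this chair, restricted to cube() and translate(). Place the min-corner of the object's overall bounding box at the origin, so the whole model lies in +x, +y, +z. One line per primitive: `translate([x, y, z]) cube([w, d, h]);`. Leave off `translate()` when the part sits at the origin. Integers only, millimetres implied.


translate([0, 0, 438]) cube([485, 405, 20]);
cube([40, 40, 438]);
translate([445, 0, 0]) cube([40, 40, 438]);
translate([0, 365, 0]) cube([40, 40, 438]);
translate([445, 365, 0]) cube([40, 40, 438]);
translate([0, 379, 458]) cube([485, 26, 420]);


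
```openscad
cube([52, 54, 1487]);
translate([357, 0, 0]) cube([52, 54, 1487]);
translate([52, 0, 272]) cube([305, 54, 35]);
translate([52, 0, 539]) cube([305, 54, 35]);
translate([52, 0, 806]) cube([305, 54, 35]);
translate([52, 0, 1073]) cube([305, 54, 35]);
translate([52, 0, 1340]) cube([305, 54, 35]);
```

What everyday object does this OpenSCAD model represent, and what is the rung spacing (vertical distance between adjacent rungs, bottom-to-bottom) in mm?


A ladder. The rung spacing is 267 mm.

Two tall 52×54 posts with 5 short bars between them — a ladder. Adjacent rungs sit at z = 272 and z = 539, so the spacing is 539 − 272 = 267 mm.


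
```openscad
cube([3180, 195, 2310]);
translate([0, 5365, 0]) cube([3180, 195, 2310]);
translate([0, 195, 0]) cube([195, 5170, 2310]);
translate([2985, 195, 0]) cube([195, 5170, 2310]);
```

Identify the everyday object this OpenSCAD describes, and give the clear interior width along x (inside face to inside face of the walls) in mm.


A house (or room) frame. The interior width is 2790 mm.

Four 2310 mm walls enclosing a rectangle with no floor or roof — a room or house frame. Outside width is 3180 mm and wall thickness is 195 mm, so the interior width is 3180 − 2 × 195 = 2790 mm.


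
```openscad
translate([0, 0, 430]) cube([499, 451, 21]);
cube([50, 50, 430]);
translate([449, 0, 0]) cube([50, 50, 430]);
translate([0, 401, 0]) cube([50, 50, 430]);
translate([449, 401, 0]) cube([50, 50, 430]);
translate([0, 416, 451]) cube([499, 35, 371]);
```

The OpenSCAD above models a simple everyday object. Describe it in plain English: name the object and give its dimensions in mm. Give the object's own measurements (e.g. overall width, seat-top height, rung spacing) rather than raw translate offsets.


A chair. The seat is a 499×451×21 mm slab with its top at z = 451 mm, on four 50×50 mm corner legs (flush with the seat edges, standing on z = 0). A flat backrest 35 mm thick, 371 mm tall, spans the full seat width and rises from the seat top along its +y edge, rear face flush with the rear of the seat.


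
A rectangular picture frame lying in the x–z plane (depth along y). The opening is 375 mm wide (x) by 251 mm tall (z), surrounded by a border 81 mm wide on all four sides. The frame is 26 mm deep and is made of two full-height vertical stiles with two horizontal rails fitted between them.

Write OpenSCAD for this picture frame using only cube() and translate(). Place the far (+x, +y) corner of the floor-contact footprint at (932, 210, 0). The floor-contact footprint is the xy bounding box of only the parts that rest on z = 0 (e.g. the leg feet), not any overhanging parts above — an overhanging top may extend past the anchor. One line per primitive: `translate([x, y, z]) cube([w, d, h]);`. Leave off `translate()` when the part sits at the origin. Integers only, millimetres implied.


translate([395, 184, 0]) cube([81, 26, 413]);
translate([851, 184, 0]) cube([81, 26, 413]);
translate([476, 184, 0]) cube([375, 26, 81]);
translate([476, 184, 332]) cube([375, 26, 81]);


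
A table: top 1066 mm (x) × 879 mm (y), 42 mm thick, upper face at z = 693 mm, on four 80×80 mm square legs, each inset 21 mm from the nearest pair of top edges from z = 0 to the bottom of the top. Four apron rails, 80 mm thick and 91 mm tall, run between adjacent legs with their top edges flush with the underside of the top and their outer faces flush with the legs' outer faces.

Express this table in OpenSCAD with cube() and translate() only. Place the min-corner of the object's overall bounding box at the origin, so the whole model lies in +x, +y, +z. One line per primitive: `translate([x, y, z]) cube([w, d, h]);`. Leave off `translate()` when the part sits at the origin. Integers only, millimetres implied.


translate([0, 0, 651]) cube([1066, 879, 42]);
translate([21, 21, 0]) cube([80, 80, 651]);
translate([965, 21, 0]) cube([80, 80, 651]);
translate([21, 778, 0]) cube([80, 80, 651]);
translate([965, 778, 0]) cube([80, 80, 651]);
translate([101, 21, 560]) cube([864, 80, 91]);
translate([101, 778, 560]) cube([864, 80, 91]);
translate([21, 101, 560]) cube([80, 677, 91]);
translate([965, 101, 560]) cube([80, 677, 91]);


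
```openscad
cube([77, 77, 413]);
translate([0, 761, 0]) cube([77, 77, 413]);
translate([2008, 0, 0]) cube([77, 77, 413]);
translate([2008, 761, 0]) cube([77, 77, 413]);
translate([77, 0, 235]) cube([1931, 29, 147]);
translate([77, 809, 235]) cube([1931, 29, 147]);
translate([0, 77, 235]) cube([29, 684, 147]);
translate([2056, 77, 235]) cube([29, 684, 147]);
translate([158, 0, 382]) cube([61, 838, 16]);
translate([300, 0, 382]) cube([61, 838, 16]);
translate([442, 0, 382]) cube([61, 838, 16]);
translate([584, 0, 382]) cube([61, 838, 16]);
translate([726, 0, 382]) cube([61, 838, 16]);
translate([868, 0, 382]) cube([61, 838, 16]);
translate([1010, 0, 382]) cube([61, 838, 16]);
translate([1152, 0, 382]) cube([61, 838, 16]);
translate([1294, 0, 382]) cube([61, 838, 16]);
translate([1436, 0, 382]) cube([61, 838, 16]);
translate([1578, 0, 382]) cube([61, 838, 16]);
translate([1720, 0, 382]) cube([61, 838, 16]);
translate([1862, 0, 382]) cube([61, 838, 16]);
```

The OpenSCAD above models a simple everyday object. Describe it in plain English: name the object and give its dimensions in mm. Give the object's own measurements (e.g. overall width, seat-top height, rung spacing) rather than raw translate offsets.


A bed frame 2085 mm long (x) by 838 mm wide (y). Four 77×77 mm corner posts, 413 mm tall, at the corners of the footprint. Four rails of 29 mm thickness and 147 mm height run between adjacent posts with their undersides at z = 235 mm, their outer faces flush with the outside of the frame (the two x-running rails run between the posts' inner faces; the two y-running rails run between the posts' inner faces). 13 slats, each 61 mm wide (x) and 16 mm thick, lie across the top of the two x-running rails, running the full 838 mm width of the frame in y; along x they sit between the end posts with a 81 mm gap after the −x posts and between neighbouring slats, leaving 85 mm before the +x posts.


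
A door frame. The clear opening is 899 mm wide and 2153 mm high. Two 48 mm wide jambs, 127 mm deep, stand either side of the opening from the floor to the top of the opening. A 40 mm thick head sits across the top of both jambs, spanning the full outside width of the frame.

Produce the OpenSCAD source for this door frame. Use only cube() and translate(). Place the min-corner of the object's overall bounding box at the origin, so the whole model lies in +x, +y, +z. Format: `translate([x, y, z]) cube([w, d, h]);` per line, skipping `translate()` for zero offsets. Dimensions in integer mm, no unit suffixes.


cube([48, 127, 2153]);
translate([947, 0, 0]) cube([48, 127, 2153]);
translate([0, 0, 2153]) cube([995, 127, 40]);


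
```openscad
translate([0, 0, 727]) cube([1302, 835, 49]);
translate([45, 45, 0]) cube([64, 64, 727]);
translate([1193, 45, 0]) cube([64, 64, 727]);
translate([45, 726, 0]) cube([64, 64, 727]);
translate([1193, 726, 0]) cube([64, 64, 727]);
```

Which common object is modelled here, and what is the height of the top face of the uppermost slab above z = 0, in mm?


A table. The table height is 776 mm.

A 1302×835×49 slab sits at z = 727 on four 64 mm square posts — a table. The top surface is at 727 + 49 = 776 mm.


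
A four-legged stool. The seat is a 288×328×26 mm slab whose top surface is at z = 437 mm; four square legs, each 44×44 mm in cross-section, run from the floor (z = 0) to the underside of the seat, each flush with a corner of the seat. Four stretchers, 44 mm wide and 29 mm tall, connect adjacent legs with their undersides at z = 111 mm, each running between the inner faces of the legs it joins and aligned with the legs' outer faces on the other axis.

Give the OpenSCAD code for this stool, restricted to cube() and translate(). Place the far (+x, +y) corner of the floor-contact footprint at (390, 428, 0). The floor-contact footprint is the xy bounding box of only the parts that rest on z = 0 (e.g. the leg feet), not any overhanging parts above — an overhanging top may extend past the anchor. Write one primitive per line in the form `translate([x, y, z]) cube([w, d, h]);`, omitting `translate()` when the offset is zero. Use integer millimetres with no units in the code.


translate([102, 100, 411]) cube([288, 328, 26]);
translate([102, 100, 0]) cube([44, 44, 411]);
translate([346, 100, 0]) cube([44, 44, 411]);
translate([102, 384, 0]) cube([44, 44, 411]);
translate([346, 384, 0]) cube([44, 44, 411]);
translate([146, 100, 111]) cube([200, 44, 29]);
translate([146, 384, 111]) cube([200, 44, 29]);
translate([102, 144, 111]) cube([44, 240, 29]);
translate([346, 144, 111]) cube([44, 240, 29]);
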